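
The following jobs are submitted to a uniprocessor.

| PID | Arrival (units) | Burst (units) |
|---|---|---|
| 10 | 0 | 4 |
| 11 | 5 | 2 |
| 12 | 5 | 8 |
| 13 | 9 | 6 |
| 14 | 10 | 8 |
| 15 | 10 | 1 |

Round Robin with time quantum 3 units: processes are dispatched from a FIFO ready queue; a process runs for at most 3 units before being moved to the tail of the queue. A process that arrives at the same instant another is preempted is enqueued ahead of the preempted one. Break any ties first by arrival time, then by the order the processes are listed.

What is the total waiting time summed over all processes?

41

Gantt: | 10 0-4 | idle 4-5 | 11 5-7 | 12 7-10 | 13 10-13 | 14 13-16 | 15 16-17 | 12 17-20 | 13 20-23 | 14 23-26 | 12 26-28 | 14 28-30 |
Completion: 10=4  11=7  12=28  13=23  14=30  15=17
Turnaround (C−A): 10=4  11=2  12=23  13=14  14=20  15=7
Waiting = turnaround − burst: 10=0, 11=0, 12=15, 13=8, 14=12, 15=6
Total waiting = 0 + 0 + 15 + 8 + 12 + 6 = 41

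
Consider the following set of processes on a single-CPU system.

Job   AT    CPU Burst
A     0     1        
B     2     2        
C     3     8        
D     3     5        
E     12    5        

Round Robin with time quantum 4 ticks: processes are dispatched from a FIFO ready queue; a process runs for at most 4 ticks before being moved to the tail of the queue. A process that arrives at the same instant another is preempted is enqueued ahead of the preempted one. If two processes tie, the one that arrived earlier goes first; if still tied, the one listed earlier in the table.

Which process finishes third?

Gantt: | A 0-1 | idle 1-2 | B 2-4 | C 4-8 | D 8-12 | C 12-16 | E 16-20 | D 20-21 | E 21-22 |
Completion: A=1  B=4  C=16  D=21  E=22
Turnaround (C−A): A=1  B=2  C=13  D=18  E=10
Finish order: A → B → C → D → E

C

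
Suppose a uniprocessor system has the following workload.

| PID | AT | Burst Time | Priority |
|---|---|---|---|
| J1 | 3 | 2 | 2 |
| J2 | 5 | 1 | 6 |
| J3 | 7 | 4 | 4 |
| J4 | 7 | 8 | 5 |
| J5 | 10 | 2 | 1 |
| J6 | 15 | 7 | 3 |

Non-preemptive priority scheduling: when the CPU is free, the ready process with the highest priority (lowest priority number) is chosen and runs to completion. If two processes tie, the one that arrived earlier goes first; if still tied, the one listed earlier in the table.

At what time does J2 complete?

Gantt: | idle 0-3 | J1 3-5 | J2 5-6 | idle 6-7 | J3 7-11 | J5 11-13 | J4 13-21 | J6 21-28 |
Completion: J1=5  J2=6  J3=11  J4=21  J5=13  J6=28

6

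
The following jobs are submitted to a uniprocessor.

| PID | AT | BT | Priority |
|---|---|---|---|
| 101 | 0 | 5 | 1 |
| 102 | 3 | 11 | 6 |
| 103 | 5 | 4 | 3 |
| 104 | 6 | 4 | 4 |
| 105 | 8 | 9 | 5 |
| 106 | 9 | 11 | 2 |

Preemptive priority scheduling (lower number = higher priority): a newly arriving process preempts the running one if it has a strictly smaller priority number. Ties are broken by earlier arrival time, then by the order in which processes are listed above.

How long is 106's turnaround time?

Timeline: | 101 0-5 | 103 5-9 | 106 9-20 | 104 20-24 | 105 24-33 | 102 33-44 |
Completion: 101=5  102=44  103=9  104=24  105=33  106=20
Turnaround (C−A): 101=5  102=41  103=4  104=18  105=25  106=11
Turnaround(106) = completion − arrival = 20 − 9 = 11

11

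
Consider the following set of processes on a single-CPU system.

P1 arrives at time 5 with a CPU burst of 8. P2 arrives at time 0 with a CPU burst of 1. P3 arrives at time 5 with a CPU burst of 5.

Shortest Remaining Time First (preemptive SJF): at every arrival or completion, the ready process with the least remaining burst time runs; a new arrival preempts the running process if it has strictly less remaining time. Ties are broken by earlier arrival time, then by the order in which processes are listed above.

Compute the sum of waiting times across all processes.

Gantt: | P2 0-1 | idle 1-5 | P3 5-10 | P1 10-18 |
Completion: P1=18  P2=1  P3=10
Turnaround (C−A): P1=13  P2=1  P3=5
Waiting = turnaround − burst: P1=5, P2=0, P3=0
Total waiting = 5 + 0 + 0 = 5

5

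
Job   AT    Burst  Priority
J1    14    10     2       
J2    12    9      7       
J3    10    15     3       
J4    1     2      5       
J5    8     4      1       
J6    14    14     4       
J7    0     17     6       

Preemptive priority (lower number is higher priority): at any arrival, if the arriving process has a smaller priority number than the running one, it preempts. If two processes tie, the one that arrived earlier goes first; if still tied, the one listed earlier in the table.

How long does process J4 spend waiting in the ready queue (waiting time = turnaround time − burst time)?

0

Timeline: | J7 0-1 | J4 1-3 | J7 3-8 | J5 8-12 | J3 12-14 | J1 14-24 | J3 24-37 | J6 37-51 | J7 51-62 | J2 62-71 |
Completion: J1=24  J2=71  J3=37  J4=3  J5=12  J6=51  J7=62
Waiting(J4) = turnaround − burst = 2 − 2 = 0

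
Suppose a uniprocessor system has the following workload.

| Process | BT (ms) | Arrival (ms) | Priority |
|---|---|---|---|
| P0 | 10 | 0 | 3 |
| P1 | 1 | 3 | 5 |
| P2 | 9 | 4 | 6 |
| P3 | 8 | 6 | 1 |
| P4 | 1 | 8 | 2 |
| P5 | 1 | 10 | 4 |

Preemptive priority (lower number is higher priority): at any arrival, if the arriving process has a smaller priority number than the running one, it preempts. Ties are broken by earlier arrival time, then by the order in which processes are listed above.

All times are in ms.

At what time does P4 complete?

15

Gantt: | P0 0-6 | P3 6-14 | P4 14-15 | P0 15-19 | P5 19-20 | P1 20-21 | P2 21-30 |
Completion: P0=19  P1=21  P2=30  P3=14  P4=15  P5=20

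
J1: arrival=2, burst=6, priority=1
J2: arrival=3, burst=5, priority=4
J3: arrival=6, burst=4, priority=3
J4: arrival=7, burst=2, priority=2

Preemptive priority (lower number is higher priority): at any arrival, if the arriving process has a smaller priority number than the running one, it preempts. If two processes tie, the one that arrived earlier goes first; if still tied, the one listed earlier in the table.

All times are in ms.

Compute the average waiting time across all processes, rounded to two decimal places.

Timeline: | idle 0-2 | J1 2-8 | J4 8-10 | J3 10-14 | J2 14-19 |
Completion: J1=8  J2=19  J3=14  J4=10
Turnaround (C−A): J1=6  J2=16  J3=8  J4=3
Waiting times: J1=0, J2=11, J3=4, J4=1
Average waiting = (0+11+4+1) / 4 = 16/4 = 4.00

4.00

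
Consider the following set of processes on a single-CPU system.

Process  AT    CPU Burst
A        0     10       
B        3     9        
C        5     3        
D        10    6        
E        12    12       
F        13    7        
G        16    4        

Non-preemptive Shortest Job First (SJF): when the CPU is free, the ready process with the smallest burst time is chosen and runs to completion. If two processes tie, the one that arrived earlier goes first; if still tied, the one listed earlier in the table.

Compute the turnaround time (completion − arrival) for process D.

Gantt: | A 0-10 | C 10-13 | D 13-19 | G 19-23 | F 23-30 | B 30-39 | E 39-51 |
Completion: A=10  B=39  C=13  D=19  E=51  F=30  G=23
Turnaround(D) = completion − arrival = 19 − 10 = 9

9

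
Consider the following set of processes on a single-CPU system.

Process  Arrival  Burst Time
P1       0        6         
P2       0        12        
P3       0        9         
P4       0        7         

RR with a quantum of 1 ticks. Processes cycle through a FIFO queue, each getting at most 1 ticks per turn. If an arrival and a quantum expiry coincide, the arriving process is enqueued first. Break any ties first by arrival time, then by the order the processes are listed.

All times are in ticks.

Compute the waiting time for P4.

Gantt: | P1 0-1 | P2 1-2 | P3 2-3 | P4 3-4 | P1 4-5 | P2 5-6 | P3 6-7 | P4 7-8 | P1 8-9 | P2 9-10 | P3 10-11 | P4 11-12 | P1 12-13 | P2 13-14 | P3 14-15 | P4 15-16 | P1 16-17 | P2 17-18 | P3 18-19 | P4 19-20 | P1 20-21 | P2 21-22 | P3 22-23 | P4 23-24 | P2 24-25 | P3 25-26 | P4 26-27 | P2 27-28 | P3 28-29 | P2 29-30 | P3 30-31 | P2 31-34 |
Completion: P1=21  P2=34  P3=31  P4=27
Turnaround (C−A): P1=21  P2=34  P3=31  P4=27
Waiting(P4) = turnaround − burst = 27 − 7 = 20

20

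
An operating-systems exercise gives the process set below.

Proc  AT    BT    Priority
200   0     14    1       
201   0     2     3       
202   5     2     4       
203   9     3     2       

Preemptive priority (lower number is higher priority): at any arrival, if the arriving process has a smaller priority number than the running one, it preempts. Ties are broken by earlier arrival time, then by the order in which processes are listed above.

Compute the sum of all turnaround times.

57

Timeline: | 200 0-14 | 203 14-17 | 201 17-19 | 202 19-21 |
Completion: 200=14  201=19  202=21  203=17
Turnaround (C−A): 200=14  201=19  202=16  203=8
Turnaround = completion − arrival: 200=14, 201=19, 202=16, 203=8
Total turnaround = 14 + 19 + 16 + 8 = 57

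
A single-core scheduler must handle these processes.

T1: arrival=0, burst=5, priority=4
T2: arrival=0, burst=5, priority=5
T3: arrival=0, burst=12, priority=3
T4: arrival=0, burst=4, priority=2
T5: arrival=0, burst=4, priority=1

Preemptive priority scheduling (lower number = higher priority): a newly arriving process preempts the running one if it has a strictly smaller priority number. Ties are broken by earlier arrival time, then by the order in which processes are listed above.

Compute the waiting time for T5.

0

Timeline: | T5 0-4 | T4 4-8 | T3 8-20 | T1 20-25 | T2 25-30 |
Completion: T1=25  T2=30  T3=20  T4=8  T5=4
Turnaround (C−A): T1=25  T2=30  T3=20  T4=8  T5=4
Waiting(T5) = turnaround − burst = 4 − 4 = 0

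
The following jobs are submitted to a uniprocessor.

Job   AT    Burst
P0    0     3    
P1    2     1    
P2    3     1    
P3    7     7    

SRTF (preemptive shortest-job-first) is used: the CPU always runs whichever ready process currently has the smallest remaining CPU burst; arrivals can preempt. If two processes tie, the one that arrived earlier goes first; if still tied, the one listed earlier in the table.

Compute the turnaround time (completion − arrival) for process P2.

2

Timeline: | P0 0-3 | P1 3-4 | P2 4-5 | idle 5-7 | P3 7-14 |
Completion: P0=3  P1=4  P2=5  P3=14
Turnaround (C−A): P0=3  P1=2  P2=2  P3=7
Turnaround(P2) = completion − arrival = 5 − 3 = 2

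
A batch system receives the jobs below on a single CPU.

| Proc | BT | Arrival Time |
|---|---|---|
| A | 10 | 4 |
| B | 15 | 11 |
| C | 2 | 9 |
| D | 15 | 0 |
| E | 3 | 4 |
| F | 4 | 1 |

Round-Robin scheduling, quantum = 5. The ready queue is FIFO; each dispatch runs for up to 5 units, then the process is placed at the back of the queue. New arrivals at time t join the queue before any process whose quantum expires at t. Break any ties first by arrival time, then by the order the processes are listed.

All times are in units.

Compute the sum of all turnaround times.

Schedule: | D 0-5 | F 5-9 | A 9-14 | E 14-17 | D 17-22 | C 22-24 | B 24-29 | A 29-34 | D 34-39 | B 39-49 |
Completion: A=34  B=49  C=24  D=39  E=17  F=9
Turnaround (C−A): A=30  B=38  C=15  D=39  E=13  F=8
Turnaround = completion − arrival: A=30, B=38, C=15, D=39, E=13, F=8
Total turnaround = 30 + 38 + 15 + 39 + 13 + 8 = 143

143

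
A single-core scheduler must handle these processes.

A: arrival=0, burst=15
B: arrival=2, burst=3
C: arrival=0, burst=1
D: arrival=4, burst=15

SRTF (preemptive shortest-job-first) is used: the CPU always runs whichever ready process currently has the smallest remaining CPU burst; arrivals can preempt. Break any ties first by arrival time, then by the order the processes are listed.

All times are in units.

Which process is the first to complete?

Gantt: | C 0-1 | A 1-2 | B 2-5 | A 5-19 | D 19-34 |
Completion: A=19  B=5  C=1  D=34
Turnaround (C−A): A=19  B=3  C=1  D=30
Finish order: C → B → A → D

C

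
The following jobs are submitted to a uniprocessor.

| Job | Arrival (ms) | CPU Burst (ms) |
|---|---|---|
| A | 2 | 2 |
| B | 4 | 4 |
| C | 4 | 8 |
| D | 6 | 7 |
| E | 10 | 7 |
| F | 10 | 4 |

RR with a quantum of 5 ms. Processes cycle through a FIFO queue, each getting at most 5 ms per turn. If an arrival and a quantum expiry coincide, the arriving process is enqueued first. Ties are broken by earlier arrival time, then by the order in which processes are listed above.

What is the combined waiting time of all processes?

67

Schedule: | idle 0-2 | A 2-4 | B 4-8 | C 8-13 | D 13-18 | E 18-23 | F 23-27 | C 27-30 | D 30-32 | E 32-34 |
Completion: A=4  B=8  C=30  D=32  E=34  F=27
Turnaround (C−A): A=2  B=4  C=26  D=26  E=24  F=17
Waiting = turnaround − burst: A=0, B=0, C=18, D=19, E=17, F=13
Total waiting = 0 + 0 + 18 + 19 + 17 + 13 = 67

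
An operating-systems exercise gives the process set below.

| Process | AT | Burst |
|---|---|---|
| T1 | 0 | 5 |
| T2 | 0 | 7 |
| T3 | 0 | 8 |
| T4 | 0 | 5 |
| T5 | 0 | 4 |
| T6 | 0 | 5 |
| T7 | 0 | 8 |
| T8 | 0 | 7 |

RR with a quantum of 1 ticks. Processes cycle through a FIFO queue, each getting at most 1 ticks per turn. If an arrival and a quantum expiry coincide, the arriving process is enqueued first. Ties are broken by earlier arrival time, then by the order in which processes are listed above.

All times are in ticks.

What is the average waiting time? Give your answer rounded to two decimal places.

Gantt: | T1 0-1 | T2 1-2 | T3 2-3 | T4 3-4 | T5 4-5 | T6 5-6 | T7 6-7 | T8 7-8 | T1 8-9 | T2 9-10 | T3 10-11 | T4 11-12 | T5 12-13 | T6 13-14 | T7 14-15 | T8 15-16 | T1 16-17 | T2 17-18 | T3 18-19 | T4 19-20 | T5 20-21 | T6 21-22 | T7 22-23 | T8 23-24 | T1 24-25 | T2 25-26 | T3 26-27 | T4 27-28 | T5 28-29 | T6 29-30 | T7 30-31 | T8 31-32 | T1 32-33 | T2 33-34 | T3 34-35 | T4 35-36 | T6 36-37 | T7 37-38 | T8 38-39 | T2 39-40 | T3 40-41 | T7 41-42 | T8 42-43 | T2 43-44 | T3 44-45 | T7 45-46 | T8 46-47 | T3 47-48 | T7 48-49 |
Completion: T1=33  T2=44  T3=48  T4=36  T5=29  T6=37  T7=49  T8=47
Turnaround (C−A): T1=33  T2=44  T3=48  T4=36  T5=29  T6=37  T7=49  T8=47
Waiting times: T1=28, T2=37, T3=40, T4=31, T5=25, T6=32, T7=41, T8=40
Average waiting = (28+37+40+31+25+32+41+40) / 8 = 274/8 = 34.25

34.25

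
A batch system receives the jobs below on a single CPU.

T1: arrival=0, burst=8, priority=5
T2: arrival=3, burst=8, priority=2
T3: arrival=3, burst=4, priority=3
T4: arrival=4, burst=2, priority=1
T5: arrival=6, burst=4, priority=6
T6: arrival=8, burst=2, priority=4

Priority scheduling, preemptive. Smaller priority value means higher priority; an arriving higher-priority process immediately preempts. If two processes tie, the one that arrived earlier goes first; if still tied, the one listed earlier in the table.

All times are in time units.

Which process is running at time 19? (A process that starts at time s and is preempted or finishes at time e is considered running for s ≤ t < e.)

Gantt: | T1 0-3 | T2 3-4 | T4 4-6 | T2 6-13 | T3 13-17 | T6 17-19 | T1 19-24 | T5 24-28 |
Completion: T1=24  T2=13  T3=17  T4=6  T5=28  T6=19

T1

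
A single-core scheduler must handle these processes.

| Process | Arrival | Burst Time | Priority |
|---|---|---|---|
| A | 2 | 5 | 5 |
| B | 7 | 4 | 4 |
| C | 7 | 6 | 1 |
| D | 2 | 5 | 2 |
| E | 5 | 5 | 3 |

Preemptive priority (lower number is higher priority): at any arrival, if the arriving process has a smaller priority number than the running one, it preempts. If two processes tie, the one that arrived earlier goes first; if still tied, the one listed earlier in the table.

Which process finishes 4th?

Gantt: | idle 0-2 | D 2-7 | C 7-13 | E 13-18 | B 18-22 | A 22-27 |
Completion: A=27  B=22  C=13  D=7  E=18
Turnaround (C−A): A=25  B=15  C=6  D=5  E=13
Finish order: D → C → E → B → A

B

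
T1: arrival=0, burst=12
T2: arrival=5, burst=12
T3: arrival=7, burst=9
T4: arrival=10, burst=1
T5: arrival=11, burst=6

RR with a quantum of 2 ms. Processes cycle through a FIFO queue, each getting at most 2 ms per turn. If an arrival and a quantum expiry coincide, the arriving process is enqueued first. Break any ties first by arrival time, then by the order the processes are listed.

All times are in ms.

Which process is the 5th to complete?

Schedule: | T1 0-6 | T2 6-8 | T1 8-10 | T3 10-12 | T2 12-14 | T4 14-15 | T1 15-17 | T5 17-19 | T3 19-21 | T2 21-23 | T1 23-25 | T5 25-27 | T3 27-29 | T2 29-31 | T5 31-33 | T3 33-35 | T2 35-37 | T3 37-38 | T2 38-40 |
Completion: T1=25  T2=40  T3=38  T4=15  T5=33
Turnaround (C−A): T1=25  T2=35  T3=31  T4=5  T5=22
Finish order: T4 → T1 → T5 → T3 → T2

T2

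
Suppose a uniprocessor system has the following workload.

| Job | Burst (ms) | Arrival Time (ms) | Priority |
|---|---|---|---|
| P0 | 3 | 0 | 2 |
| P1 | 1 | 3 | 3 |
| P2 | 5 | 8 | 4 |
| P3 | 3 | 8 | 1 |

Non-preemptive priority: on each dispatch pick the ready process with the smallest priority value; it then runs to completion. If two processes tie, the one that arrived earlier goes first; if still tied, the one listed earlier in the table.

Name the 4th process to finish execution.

P2

Schedule: | P0 0-3 | P1 3-4 | idle 4-8 | P3 8-11 | P2 11-16 |
Completion: P0=3  P1=4  P2=16  P3=11
Finish order: P0 → P1 → P3 → P2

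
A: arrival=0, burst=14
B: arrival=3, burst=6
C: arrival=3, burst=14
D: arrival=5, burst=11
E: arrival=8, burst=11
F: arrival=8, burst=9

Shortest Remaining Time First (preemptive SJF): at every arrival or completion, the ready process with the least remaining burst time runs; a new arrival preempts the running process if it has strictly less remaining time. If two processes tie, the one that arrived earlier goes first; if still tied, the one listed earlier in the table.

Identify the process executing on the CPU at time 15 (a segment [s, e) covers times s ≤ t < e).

Schedule: | A 0-3 | B 3-9 | F 9-18 | A 18-29 | D 29-40 | E 40-51 | C 51-65 |
Completion: A=29  B=9  C=65  D=40  E=51  F=18
Turnaround (C−A): A=29  B=6  C=62  D=35  E=43  F=10

F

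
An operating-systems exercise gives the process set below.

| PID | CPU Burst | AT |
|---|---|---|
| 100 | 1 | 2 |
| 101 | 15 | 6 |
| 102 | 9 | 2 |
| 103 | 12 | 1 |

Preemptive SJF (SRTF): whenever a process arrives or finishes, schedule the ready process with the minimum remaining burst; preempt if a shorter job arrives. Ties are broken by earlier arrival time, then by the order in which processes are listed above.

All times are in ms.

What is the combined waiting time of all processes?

Schedule: | idle 0-1 | 103 1-2 | 100 2-3 | 102 3-12 | 103 12-23 | 101 23-38 |
Completion: 100=3  101=38  102=12  103=23
Turnaround (C−A): 100=1  101=32  102=10  103=22
Waiting = turnaround − burst: 100=0, 101=17, 102=1, 103=10
Total waiting = 0 + 17 + 1 + 10 = 28

28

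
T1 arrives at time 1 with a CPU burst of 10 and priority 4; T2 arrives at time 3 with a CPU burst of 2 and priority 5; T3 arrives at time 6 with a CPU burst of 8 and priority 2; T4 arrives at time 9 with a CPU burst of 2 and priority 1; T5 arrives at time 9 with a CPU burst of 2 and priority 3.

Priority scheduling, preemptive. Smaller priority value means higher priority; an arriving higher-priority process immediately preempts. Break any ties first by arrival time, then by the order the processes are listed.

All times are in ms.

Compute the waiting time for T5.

Schedule: | idle 0-1 | T1 1-6 | T3 6-9 | T4 9-11 | T3 11-16 | T5 16-18 | T1 18-23 | T2 23-25 |
Completion: T1=23  T2=25  T3=16  T4=11  T5=18
Turnaround (C−A): T1=22  T2=22  T3=10  T4=2  T5=9
Waiting(T5) = turnaround − burst = 9 − 2 = 7

7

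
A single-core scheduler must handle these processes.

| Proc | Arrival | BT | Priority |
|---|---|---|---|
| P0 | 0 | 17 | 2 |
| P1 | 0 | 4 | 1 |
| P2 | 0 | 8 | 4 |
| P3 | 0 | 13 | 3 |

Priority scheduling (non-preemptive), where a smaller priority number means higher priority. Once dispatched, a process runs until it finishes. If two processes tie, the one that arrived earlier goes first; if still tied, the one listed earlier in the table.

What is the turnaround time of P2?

Gantt: | P1 0-4 | P0 4-21 | P3 21-34 | P2 34-42 |
Completion: P0=21  P1=4  P2=42  P3=34
Turnaround (C−A): P0=21  P1=4  P2=42  P3=34
Turnaround(P2) = completion − arrival = 42 − 0 = 42

42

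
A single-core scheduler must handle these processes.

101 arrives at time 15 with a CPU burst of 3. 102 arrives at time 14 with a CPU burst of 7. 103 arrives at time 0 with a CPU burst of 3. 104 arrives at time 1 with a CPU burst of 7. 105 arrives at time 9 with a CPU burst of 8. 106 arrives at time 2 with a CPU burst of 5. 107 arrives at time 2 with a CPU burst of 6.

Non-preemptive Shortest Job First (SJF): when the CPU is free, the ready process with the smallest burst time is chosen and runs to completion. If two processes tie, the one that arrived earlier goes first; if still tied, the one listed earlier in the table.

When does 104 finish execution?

21

Timeline: | 103 0-3 | 106 3-8 | 107 8-14 | 104 14-21 | 101 21-24 | 102 24-31 | 105 31-39 |
Completion: 101=24  102=31  103=3  104=21  105=39  106=8  107=14
Turnaround (C−A): 101=9  102=17  103=3  104=20  105=30  106=6  107=12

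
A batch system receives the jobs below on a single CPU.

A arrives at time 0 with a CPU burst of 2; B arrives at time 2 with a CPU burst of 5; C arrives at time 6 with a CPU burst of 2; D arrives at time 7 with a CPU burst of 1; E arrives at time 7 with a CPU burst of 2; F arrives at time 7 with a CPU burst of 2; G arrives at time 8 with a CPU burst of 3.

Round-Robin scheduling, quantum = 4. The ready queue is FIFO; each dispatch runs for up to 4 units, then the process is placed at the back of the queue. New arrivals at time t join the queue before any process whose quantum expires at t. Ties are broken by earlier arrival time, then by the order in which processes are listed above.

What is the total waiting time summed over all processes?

Timeline: | A 0-2 | B 2-6 | C 6-8 | B 8-9 | D 9-10 | E 10-12 | F 12-14 | G 14-17 |
Completion: A=2  B=9  C=8  D=10  E=12  F=14  G=17
Turnaround (C−A): A=2  B=7  C=2  D=3  E=5  F=7  G=9
Waiting = turnaround − burst: A=0, B=2, C=0, D=2, E=3, F=5, G=6
Total waiting = 0 + 2 + 0 + 2 + 3 + 5 + 6 = 18

18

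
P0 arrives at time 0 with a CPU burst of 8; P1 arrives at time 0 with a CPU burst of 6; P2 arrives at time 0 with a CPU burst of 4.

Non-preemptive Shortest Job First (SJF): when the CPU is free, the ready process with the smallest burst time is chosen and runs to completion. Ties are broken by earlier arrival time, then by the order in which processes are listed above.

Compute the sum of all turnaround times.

32

Schedule: | P2 0-4 | P1 4-10 | P0 10-18 |
Completion: P0=18  P1=10  P2=4
Turnaround (C−A): P0=18  P1=10  P2=4
Turnaround = completion − arrival: P0=18, P1=10, P2=4
Total turnaround = 18 + 10 + 4 = 32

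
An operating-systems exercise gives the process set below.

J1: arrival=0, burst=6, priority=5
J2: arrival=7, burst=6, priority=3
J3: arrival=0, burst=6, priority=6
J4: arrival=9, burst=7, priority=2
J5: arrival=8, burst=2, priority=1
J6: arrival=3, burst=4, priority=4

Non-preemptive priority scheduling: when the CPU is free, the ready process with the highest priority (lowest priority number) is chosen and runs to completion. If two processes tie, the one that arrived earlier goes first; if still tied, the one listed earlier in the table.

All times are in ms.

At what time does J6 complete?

10

Gantt: | J1 0-6 | J6 6-10 | J5 10-12 | J4 12-19 | J2 19-25 | J3 25-31 |
Completion: J1=6  J2=25  J3=31  J4=19  J5=12  J6=10
Turnaround (C−A): J1=6  J2=18  J3=31  J4=10  J5=4  J6=7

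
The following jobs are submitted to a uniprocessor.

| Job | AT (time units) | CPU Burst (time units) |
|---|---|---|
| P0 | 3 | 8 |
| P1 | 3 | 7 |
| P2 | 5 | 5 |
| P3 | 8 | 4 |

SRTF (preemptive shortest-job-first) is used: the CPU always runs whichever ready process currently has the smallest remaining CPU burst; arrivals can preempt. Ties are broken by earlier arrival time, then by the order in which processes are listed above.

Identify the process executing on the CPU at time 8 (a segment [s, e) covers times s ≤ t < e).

Timeline: | idle 0-3 | P1 3-10 | P3 10-14 | P2 14-19 | P0 19-27 |
Completion: P0=27  P1=10  P2=19  P3=14

P1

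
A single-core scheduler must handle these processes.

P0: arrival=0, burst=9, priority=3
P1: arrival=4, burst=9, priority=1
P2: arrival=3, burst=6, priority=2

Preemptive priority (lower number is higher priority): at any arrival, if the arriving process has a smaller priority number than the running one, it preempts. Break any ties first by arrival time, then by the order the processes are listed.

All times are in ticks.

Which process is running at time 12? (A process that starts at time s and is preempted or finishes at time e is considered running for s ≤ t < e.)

P1

Timeline: | P0 0-3 | P2 3-4 | P1 4-13 | P2 13-18 | P0 18-24 |
Completion: P0=24  P1=13  P2=18
Turnaround (C−A): P0=24  P1=9  P2=15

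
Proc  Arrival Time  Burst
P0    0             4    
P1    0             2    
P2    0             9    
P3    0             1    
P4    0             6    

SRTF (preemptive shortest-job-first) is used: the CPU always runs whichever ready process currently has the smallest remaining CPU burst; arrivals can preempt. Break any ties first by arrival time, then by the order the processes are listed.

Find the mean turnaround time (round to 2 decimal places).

9.20

Gantt: | P3 0-1 | P1 1-3 | P0 3-7 | P4 7-13 | P2 13-22 |
Completion: P0=7  P1=3  P2=22  P3=1  P4=13
Turnaround (C−A): P0=7  P1=3  P2=22  P3=1  P4=13
Turnaround times: P0=7, P1=3, P2=22, P3=1, P4=13
Average turnaround = (7+3+22+1+13) / 5 = 46/5 = 9.20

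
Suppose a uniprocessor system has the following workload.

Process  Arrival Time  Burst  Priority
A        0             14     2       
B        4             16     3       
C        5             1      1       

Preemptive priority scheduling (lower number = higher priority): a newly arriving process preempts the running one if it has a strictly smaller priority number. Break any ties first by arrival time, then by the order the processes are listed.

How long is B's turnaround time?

27

Schedule: | A 0-5 | C 5-6 | A 6-15 | B 15-31 |
Completion: A=15  B=31  C=6
Turnaround(B) = completion − arrival = 31 − 4 = 27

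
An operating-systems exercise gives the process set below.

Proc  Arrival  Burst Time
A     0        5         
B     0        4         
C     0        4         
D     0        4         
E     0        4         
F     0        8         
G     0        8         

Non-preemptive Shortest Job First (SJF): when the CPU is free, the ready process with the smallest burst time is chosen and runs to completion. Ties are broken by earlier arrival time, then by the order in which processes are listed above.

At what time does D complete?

Schedule: | B 0-4 | C 4-8 | D 8-12 | E 12-16 | A 16-21 | F 21-29 | G 29-37 |
Completion: A=21  B=4  C=8  D=12  E=16  F=29  G=37

12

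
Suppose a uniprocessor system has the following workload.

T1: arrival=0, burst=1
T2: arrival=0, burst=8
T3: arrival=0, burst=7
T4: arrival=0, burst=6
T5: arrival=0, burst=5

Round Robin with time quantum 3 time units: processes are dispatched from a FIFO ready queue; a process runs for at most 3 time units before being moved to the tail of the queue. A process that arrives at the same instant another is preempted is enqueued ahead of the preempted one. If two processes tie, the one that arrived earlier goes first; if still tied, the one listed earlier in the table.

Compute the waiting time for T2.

Timeline: | T1 0-1 | T2 1-4 | T3 4-7 | T4 7-10 | T5 10-13 | T2 13-16 | T3 16-19 | T4 19-22 | T5 22-24 | T2 24-26 | T3 26-27 |
Completion: T1=1  T2=26  T3=27  T4=22  T5=24
Turnaround (C−A): T1=1  T2=26  T3=27  T4=22  T5=24
Waiting(T2) = turnaround − burst = 26 − 8 = 18

18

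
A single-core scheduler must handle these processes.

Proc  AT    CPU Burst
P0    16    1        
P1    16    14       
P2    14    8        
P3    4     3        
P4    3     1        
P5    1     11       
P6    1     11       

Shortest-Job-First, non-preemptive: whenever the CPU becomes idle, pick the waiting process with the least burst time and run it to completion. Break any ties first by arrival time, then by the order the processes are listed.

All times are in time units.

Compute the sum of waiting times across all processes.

Timeline: | idle 0-1 | P5 1-12 | P4 12-13 | P3 13-16 | P0 16-17 | P2 17-25 | P6 25-36 | P1 36-50 |
Completion: P0=17  P1=50  P2=25  P3=16  P4=13  P5=12  P6=36
Turnaround (C−A): P0=1  P1=34  P2=11  P3=12  P4=10  P5=11  P6=35
Waiting = turnaround − burst: P0=0, P1=20, P2=3, P3=9, P4=9, P5=0, P6=24
Total waiting = 0 + 20 + 3 + 9 + 9 + 0 + 24 = 65

65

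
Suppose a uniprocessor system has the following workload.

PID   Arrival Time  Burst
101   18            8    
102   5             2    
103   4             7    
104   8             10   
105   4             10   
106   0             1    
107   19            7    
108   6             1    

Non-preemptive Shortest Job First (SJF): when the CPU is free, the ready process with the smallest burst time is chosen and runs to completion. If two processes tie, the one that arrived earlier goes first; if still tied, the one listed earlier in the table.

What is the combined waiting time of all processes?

71

Schedule: | 106 0-1 | idle 1-4 | 103 4-11 | 108 11-12 | 102 12-14 | 105 14-24 | 107 24-31 | 101 31-39 | 104 39-49 |
Completion: 101=39  102=14  103=11  104=49  105=24  106=1  107=31  108=12
Waiting = turnaround − burst: 101=13, 102=7, 103=0, 104=31, 105=10, 106=0, 107=5, 108=5
Total waiting = 13 + 7 + 0 + 31 + 10 + 0 + 5 + 5 = 71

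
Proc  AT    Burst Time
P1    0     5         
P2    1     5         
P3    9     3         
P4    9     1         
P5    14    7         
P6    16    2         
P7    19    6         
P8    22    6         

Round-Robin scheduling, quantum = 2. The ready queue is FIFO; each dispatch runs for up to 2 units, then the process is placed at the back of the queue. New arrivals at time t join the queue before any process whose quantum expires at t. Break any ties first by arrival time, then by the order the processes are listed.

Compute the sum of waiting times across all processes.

36

Gantt: | P1 0-2 | P2 2-4 | P1 4-6 | P2 6-8 | P1 8-9 | P2 9-10 | P3 10-12 | P4 12-13 | P3 13-14 | P5 14-16 | P6 16-18 | P5 18-20 | P7 20-22 | P5 22-24 | P8 24-26 | P7 26-28 | P5 28-29 | P8 29-31 | P7 31-33 | P8 33-35 |
Completion: P1=9  P2=10  P3=14  P4=13  P5=29  P6=18  P7=33  P8=35
Turnaround (C−A): P1=9  P2=9  P3=5  P4=4  P5=15  P6=2  P7=14  P8=13
Waiting = turnaround − burst: P1=4, P2=4, P3=2, P4=3, P5=8, P6=0, P7=8, P8=7
Total waiting = 4 + 4 + 2 + 3 + 8 + 0 + 8 + 7 = 36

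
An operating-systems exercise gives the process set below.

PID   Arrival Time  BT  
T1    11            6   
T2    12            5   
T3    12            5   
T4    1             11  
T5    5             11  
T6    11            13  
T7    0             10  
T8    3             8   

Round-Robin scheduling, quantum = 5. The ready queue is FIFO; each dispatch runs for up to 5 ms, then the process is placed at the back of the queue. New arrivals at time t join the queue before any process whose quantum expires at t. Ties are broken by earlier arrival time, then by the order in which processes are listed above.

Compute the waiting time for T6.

Timeline: | T7 0-5 | T4 5-10 | T8 10-15 | T5 15-20 | T7 20-25 | T4 25-30 | T1 30-35 | T6 35-40 | T2 40-45 | T3 45-50 | T8 50-53 | T5 53-58 | T4 58-59 | T1 59-60 | T6 60-65 | T5 65-66 | T6 66-69 |
Completion: T1=60  T2=45  T3=50  T4=59  T5=66  T6=69  T7=25  T8=53
Waiting(T6) = turnaround − burst = 58 − 13 = 45

45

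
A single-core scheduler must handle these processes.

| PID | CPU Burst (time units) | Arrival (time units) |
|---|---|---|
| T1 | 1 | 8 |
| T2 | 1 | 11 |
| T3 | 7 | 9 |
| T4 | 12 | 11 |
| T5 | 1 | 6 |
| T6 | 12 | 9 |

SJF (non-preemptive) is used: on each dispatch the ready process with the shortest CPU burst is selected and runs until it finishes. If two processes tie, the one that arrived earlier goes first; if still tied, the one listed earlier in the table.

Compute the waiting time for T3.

Schedule: | idle 0-6 | T5 6-7 | idle 7-8 | T1 8-9 | T3 9-16 | T2 16-17 | T6 17-29 | T4 29-41 |
Completion: T1=9  T2=17  T3=16  T4=41  T5=7  T6=29
Turnaround (C−A): T1=1  T2=6  T3=7  T4=30  T5=1  T6=20
Waiting(T3) = turnaround − burst = 7 − 7 = 0

0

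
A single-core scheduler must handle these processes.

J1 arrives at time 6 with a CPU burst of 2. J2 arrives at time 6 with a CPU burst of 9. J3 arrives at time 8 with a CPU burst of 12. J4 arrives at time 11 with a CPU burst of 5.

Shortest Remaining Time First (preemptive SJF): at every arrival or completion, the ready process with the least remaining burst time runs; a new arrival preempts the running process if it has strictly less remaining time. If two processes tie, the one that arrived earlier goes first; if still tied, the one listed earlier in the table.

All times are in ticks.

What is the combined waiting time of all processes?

Schedule: | idle 0-6 | J1 6-8 | J2 8-11 | J4 11-16 | J2 16-22 | J3 22-34 |
Completion: J1=8  J2=22  J3=34  J4=16
Waiting = turnaround − burst: J1=0, J2=7, J3=14, J4=0
Total waiting = 0 + 7 + 14 + 0 = 21

21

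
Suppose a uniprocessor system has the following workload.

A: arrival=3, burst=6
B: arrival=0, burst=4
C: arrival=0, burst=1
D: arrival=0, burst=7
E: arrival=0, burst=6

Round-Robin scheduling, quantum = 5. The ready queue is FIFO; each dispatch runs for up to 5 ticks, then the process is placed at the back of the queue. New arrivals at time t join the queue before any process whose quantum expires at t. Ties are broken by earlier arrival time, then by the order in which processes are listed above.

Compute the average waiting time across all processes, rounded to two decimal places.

10.20

Schedule: | B 0-4 | C 4-5 | D 5-10 | E 10-15 | A 15-20 | D 20-22 | E 22-23 | A 23-24 |
Completion: A=24  B=4  C=5  D=22  E=23
Turnaround (C−A): A=21  B=4  C=5  D=22  E=23
Waiting times: A=15, B=0, C=4, D=15, E=17
Average waiting = (15+0+4+15+17) / 5 = 51/5 = 10.20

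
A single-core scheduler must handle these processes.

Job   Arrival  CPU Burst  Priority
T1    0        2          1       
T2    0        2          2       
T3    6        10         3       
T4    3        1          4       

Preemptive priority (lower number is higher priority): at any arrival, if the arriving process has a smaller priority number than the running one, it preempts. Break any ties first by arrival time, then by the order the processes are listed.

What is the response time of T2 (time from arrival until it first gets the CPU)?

2

Timeline: | T1 0-2 | T2 2-4 | T4 4-5 | idle 5-6 | T3 6-16 |
Completion: T1=2  T2=4  T3=16  T4=5
Response(T2) = first start − arrival = 2 − 0 = 2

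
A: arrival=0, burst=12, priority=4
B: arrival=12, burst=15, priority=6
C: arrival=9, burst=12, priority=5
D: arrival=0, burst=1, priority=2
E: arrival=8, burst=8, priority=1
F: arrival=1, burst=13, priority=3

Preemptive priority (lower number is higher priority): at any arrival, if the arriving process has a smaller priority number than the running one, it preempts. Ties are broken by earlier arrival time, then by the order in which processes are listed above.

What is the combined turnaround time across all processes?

150

Timeline: | D 0-1 | F 1-8 | E 8-16 | F 16-22 | A 22-34 | C 34-46 | B 46-61 |
Completion: A=34  B=61  C=46  D=1  E=16  F=22
Turnaround (C−A): A=34  B=49  C=37  D=1  E=8  F=21
Turnaround = completion − arrival: A=34, B=49, C=37, D=1, E=8, F=21
Total turnaround = 34 + 49 + 37 + 1 + 8 + 21 = 150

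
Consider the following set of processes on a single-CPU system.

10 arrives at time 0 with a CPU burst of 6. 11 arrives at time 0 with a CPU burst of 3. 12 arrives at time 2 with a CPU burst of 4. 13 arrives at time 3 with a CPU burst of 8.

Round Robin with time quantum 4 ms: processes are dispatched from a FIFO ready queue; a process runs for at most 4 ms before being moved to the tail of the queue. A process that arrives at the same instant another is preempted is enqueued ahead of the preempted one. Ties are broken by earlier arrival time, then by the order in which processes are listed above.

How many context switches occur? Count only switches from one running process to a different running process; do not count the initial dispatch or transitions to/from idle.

5

Timeline: | 10 0-4 | 11 4-7 | 12 7-11 | 13 11-15 | 10 15-17 | 13 17-21 |
Completion: 10=17  11=7  12=11  13=21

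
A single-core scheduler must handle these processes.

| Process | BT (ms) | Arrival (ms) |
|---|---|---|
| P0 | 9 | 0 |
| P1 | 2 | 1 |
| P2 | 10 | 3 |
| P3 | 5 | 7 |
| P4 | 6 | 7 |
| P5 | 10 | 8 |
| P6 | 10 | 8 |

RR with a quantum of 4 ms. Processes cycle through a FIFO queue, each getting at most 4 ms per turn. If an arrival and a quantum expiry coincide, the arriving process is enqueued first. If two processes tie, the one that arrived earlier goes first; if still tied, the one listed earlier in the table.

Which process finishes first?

Timeline: | P0 0-4 | P1 4-6 | P2 6-10 | P0 10-14 | P3 14-18 | P4 18-22 | P5 22-26 | P6 26-30 | P2 30-34 | P0 34-35 | P3 35-36 | P4 36-38 | P5 38-42 | P6 42-46 | P2 46-48 | P5 48-50 | P6 50-52 |
Completion: P0=35  P1=6  P2=48  P3=36  P4=38  P5=50  P6=52
Turnaround (C−A): P0=35  P1=5  P2=45  P3=29  P4=31  P5=42  P6=44
Finish order: P1 → P0 → P3 → P4 → P2 → P5 → P6

P1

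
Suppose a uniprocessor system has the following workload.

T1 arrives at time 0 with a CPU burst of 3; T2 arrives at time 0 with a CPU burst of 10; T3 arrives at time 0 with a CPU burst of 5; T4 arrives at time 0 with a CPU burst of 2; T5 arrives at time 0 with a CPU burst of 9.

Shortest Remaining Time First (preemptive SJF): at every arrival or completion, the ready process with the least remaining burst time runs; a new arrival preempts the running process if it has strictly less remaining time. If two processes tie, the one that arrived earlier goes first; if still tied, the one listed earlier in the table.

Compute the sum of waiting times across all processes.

36

Gantt: | T4 0-2 | T1 2-5 | T3 5-10 | T5 10-19 | T2 19-29 |
Completion: T1=5  T2=29  T3=10  T4=2  T5=19
Turnaround (C−A): T1=5  T2=29  T3=10  T4=2  T5=19
Waiting = turnaround − burst: T1=2, T2=19, T3=5, T4=0, T5=10
Total waiting = 2 + 19 + 5 + 0 + 10 = 36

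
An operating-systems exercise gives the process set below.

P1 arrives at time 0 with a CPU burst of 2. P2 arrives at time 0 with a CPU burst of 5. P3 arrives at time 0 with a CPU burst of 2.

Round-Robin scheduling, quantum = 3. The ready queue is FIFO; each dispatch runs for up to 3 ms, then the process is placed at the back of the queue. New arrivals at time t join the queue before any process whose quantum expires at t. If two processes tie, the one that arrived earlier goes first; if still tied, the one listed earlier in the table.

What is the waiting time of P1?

0

Schedule: | P1 0-2 | P2 2-5 | P3 5-7 | P2 7-9 |
Completion: P1=2  P2=9  P3=7
Turnaround (C−A): P1=2  P2=9  P3=7
Waiting(P1) = turnaround − burst = 2 − 2 = 0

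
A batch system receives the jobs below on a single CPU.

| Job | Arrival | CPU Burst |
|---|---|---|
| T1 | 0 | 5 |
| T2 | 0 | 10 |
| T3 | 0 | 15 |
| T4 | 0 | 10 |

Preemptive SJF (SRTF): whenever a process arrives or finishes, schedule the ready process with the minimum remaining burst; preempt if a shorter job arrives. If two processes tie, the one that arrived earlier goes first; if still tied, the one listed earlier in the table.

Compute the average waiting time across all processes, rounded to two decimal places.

Schedule: | T1 0-5 | T2 5-15 | T4 15-25 | T3 25-40 |
Completion: T1=5  T2=15  T3=40  T4=25
Turnaround (C−A): T1=5  T2=15  T3=40  T4=25
Waiting times: T1=0, T2=5, T3=25, T4=15
Average waiting = (0+5+25+15) / 4 = 45/4 = 11.25

11.25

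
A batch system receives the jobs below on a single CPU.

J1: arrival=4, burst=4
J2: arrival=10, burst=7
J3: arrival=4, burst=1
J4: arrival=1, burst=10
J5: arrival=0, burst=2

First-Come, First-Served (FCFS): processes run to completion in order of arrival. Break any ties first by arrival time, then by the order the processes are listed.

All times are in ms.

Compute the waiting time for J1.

8

Gantt: | J5 0-2 | J4 2-12 | J1 12-16 | J3 16-17 | J2 17-24 |
Completion: J1=16  J2=24  J3=17  J4=12  J5=2
Waiting(J1) = turnaround − burst = 12 − 4 = 8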